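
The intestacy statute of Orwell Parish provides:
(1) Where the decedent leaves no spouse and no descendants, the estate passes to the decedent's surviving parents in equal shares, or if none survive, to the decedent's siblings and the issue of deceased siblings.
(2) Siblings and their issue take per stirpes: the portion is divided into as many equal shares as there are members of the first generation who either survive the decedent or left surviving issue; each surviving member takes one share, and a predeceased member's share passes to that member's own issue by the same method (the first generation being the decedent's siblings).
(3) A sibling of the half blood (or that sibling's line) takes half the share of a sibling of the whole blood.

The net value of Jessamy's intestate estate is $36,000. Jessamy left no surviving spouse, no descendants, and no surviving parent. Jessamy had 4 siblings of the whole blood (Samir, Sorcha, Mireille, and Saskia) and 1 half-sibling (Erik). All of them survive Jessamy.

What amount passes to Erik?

Erik receives $4,000.

The entire $36,000 passes to the siblings and their issue.
Counting each half-blood sibling's line as half a unit, there are 9/2 units in $36,000, so one unit is $8,000. Whole-blood lines (Samir, Sorcha, Mireille, and Saskia) take $8,000 each; half-blood lines (Erik) take $4,000 each.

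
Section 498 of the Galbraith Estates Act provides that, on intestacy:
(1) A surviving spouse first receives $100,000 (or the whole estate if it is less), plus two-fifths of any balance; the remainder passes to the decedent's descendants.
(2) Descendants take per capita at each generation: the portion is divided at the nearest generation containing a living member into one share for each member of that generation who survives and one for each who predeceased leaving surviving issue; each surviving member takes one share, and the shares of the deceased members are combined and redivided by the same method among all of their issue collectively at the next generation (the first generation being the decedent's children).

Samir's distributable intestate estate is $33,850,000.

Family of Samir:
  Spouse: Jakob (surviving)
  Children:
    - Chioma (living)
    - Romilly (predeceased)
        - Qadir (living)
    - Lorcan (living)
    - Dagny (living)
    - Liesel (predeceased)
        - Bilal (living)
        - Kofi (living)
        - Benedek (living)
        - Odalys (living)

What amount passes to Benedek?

Benedek receives $1,620,000.

Jakob first takes $100,000, leaving a balance of $33,750,000. Jakob then takes two-fifths of the balance ($13,500,000), for a total of $13,600,000. The remaining $20,250,000 passes to the descendants.
The descendants' portion ($20,250,000) is divided at the children's generation into 5 shares of $4,050,000. Chioma, Lorcan, and Dagny each take $4,050,000. The 2 shares of the deceased (Romilly and Liesel) are combined into a pool of $8,100,000.
That pool ($8,100,000) is divided at the grandchildren's generation equally among Qadir, Bilal, Kofi, Benedek, and Odalys: $1,620,000 each.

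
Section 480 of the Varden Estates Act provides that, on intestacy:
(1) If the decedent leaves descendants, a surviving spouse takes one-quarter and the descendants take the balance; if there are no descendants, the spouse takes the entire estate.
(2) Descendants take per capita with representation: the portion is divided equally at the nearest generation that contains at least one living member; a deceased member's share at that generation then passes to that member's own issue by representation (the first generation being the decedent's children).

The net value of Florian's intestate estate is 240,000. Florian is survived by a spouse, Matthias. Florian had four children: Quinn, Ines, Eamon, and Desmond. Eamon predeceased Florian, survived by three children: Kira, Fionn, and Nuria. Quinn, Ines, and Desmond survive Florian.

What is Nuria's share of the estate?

Nuria receives 15,000.

Matthias takes one-quarter of 240,000 = 60,000. The remaining 180,000 passes to the descendants.
The descendants' portion (180,000) is divided into 4 shares of 45,000: Quinn, Ines, and Desmond each take 45,000; Eamon's 45,000 share passes to Eamon's issue.
Eamon's share (45,000) is divided into 3 shares of 15,000: Kira, Fionn, and Nuria each take 15,000.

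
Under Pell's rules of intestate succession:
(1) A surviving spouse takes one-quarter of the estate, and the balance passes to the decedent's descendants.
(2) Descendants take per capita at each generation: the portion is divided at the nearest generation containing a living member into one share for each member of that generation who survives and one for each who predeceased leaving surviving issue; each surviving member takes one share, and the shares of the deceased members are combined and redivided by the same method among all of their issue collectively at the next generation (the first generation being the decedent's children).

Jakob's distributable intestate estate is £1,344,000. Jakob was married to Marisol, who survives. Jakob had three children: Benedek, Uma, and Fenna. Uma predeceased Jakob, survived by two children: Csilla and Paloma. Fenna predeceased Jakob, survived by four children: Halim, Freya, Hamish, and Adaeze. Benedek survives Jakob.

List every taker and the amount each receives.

Marisol takes one-quarter of £1,344,000 = £336,000. The remaining £1,008,000 passes to the descendants.
The descendants' portion (£1,008,000) is divided at the children's generation into 3 shares of £336,000. Benedek takes £336,000. The 2 shares of the deceased (Uma and Fenna) are combined into a pool of £672,000.
That pool (£672,000) is divided at the grandchildren's generation equally among Csilla, Paloma, Halim, Freya, Hamish, and Adaeze: £112,000 each.

Marisol: £336,000; Benedek: £336,000; Csilla: £112,000; Paloma: £112,000; Halim: £112,000; Freya: £112,000; Hamish: £112,000; Adaeze: £112,000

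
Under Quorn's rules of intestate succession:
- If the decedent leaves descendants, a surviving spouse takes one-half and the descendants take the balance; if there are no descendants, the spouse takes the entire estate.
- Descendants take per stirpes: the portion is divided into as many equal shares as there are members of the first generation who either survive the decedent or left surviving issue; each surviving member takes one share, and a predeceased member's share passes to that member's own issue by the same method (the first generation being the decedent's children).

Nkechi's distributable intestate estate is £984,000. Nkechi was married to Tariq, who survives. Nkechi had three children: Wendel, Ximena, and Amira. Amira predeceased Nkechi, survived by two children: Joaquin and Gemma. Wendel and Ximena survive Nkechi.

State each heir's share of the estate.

Tariq: £492,000; Wendel: £164,000; Ximena: £164,000; Joaquin: £82,000; Gemma: £82,000

Tariq takes one-half of £984,000 = £492,000. The remaining £492,000 passes to the descendants.
The descendants' portion (£492,000) is divided into 3 shares of £164,000: Wendel and Ximena each take £164,000; Amira's £164,000 share passes to Amira's issue.
Amira's share (£164,000) is divided into 2 shares of £82,000: Joaquin and Gemma each take £82,000.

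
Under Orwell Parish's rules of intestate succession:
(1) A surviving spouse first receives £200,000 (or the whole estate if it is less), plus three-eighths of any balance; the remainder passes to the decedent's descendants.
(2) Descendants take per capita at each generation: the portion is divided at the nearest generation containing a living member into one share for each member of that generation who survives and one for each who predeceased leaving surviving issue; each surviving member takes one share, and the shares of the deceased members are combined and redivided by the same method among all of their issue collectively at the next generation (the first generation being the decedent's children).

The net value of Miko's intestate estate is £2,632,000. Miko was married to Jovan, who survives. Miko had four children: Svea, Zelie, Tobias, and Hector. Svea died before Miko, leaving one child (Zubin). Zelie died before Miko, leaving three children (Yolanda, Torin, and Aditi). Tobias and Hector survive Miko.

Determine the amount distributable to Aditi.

Aditi receives £190,000.

Jovan first takes £200,000, leaving a balance of £2,432,000. Jovan then takes three-eighths of the balance (£912,000), for a total of £1,112,000. The remaining £1,520,000 passes to the descendants.
The descendants' portion (£1,520,000) is divided at the children's generation into 4 shares of £380,000. Tobias and Hector each take £380,000. The 2 shares of the deceased (Svea and Zelie) are combined into a pool of £760,000.
That pool (£760,000) is divided at the grandchildren's generation equally among Zubin, Yolanda, Torin, and Aditi: £190,000 each.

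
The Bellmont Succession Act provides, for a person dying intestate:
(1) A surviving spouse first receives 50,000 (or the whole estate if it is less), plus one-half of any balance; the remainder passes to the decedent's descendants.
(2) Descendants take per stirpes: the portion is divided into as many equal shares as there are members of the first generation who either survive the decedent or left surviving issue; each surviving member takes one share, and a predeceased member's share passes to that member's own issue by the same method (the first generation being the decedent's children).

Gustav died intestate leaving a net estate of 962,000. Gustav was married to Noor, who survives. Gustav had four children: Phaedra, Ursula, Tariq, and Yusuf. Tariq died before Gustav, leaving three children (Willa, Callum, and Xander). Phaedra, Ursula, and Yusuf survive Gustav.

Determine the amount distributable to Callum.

Noor first takes 50,000, leaving a balance of 912,000. Noor then takes one-half of the balance (456,000), for a total of 506,000. The remaining 456,000 passes to the descendants.
The descendants' portion (456,000) is divided into 4 shares of 114,000: Phaedra, Ursula, and Yusuf each take 114,000; Tariq's 114,000 share passes to Tariq's issue.
Tariq's share (114,000) is divided into 3 shares of 38,000: Willa, Callum, and Xander each take 38,000.

Callum receives 38,000.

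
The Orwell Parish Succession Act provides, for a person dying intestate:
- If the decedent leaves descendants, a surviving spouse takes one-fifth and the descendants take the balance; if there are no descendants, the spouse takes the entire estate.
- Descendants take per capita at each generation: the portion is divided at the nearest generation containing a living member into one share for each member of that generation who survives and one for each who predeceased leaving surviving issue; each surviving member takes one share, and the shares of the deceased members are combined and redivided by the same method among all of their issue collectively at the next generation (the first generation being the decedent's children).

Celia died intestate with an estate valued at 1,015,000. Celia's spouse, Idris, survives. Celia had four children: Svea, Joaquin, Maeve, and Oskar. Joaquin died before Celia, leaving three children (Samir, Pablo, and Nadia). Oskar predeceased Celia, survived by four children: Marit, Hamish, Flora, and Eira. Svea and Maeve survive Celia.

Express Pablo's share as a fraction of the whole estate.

Pablo receives 2/35 of the estate.

Idris takes one-fifth of 1,015,000 = 203,000. The remaining 812,000 passes to the descendants.
The descendants' portion (812,000) is divided at the children's generation into 4 shares of 203,000. Svea and Maeve each take 203,000. The 2 shares of the deceased (Joaquin and Oskar) are combined into a pool of 406,000.
That pool (406,000) is divided at the grandchildren's generation equally among Samir, Pablo, Nadia, Marit, Hamish, Flora, and Eira: 58,000 each.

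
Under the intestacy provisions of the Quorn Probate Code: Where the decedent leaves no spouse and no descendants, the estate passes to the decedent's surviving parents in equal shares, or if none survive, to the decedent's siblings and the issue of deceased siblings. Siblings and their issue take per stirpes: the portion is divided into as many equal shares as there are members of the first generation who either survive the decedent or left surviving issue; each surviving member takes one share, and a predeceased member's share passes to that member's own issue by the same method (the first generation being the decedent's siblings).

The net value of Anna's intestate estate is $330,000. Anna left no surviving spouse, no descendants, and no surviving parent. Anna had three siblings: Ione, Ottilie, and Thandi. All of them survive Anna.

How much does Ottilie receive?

The entire $330,000 passes to the siblings and their issue.
That amount ($330,000) is divided into 3 shares of $110,000: Ione, Ottilie, and Thandi each take $110,000.

Ottilie receives $110,000.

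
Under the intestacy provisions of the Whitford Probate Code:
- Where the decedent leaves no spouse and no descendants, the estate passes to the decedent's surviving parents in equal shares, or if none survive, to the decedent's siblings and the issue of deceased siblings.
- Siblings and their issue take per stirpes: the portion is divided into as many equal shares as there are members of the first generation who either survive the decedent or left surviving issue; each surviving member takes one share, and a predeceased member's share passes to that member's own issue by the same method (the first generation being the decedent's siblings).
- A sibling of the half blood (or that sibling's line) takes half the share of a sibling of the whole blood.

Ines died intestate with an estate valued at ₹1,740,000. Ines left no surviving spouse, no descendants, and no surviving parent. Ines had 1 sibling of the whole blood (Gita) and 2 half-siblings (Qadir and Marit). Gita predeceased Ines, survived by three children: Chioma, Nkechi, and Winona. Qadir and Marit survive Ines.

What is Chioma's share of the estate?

Chioma receives ₹290,000.

The entire ₹1,740,000 passes to the siblings and their issue.
Counting each half-blood sibling's line as half a unit, there are 2 units in ₹1,740,000, so one unit is ₹870,000. Whole-blood lines (Gita) take ₹870,000 each; half-blood lines (Qadir and Marit) take ₹435,000 each.
Gita's share (₹870,000) is divided into 3 shares of ₹290,000: Chioma, Nkechi, and Winona each take ₹290,000.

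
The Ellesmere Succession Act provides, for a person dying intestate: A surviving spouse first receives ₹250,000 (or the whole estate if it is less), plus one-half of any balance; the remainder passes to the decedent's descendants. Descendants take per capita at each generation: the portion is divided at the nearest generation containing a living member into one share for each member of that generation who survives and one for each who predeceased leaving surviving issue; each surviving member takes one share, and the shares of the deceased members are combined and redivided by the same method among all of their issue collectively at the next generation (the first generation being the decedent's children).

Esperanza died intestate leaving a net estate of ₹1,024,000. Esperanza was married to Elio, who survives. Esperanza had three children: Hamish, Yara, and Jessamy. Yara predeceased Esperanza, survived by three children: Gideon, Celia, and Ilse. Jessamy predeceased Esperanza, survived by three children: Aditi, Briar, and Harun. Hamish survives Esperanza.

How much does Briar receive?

Briar receives ₹43,000.

Elio first takes ₹250,000, leaving a balance of ₹774,000. Elio then takes one-half of the balance (₹387,000), for a total of ₹637,000. The remaining ₹387,000 passes to the descendants.
The descendants' portion (₹387,000) is divided at the children's generation into 3 shares of ₹129,000. Hamish takes ₹129,000. The 2 shares of the deceased (Yara and Jessamy) are combined into a pool of ₹258,000.
That pool (₹258,000) is divided at the grandchildren's generation equally among Gideon, Celia, Ilse, Aditi, Briar, and Harun: ₹43,000 each.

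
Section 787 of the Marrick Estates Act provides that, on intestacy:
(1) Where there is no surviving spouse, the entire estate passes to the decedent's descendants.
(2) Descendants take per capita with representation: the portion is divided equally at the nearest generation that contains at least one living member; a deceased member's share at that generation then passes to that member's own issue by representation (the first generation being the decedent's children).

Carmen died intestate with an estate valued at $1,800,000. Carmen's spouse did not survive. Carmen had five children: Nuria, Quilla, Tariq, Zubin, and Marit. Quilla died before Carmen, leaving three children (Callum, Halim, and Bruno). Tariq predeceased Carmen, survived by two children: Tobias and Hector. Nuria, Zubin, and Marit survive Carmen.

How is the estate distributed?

The entire $1,800,000 passes to the descendants.
That amount ($1,800,000) is divided into 5 shares of $360,000: Nuria, Zubin, and Marit each take $360,000; Quilla's $360,000 share passes to Quilla's issue; Tariq's $360,000 share passes to Tariq's issue.
Quilla's share ($360,000) is divided into 3 shares of $120,000: Callum, Halim, and Bruno each take $120,000.
Tariq's share ($360,000) is divided into 2 shares of $180,000: Tobias and Hector each take $180,000.

Nuria: $360,000; Callum: $120,000; Halim: $120,000; Bruno: $120,000; Tobias: $180,000; Hector: $180,000; Zubin: $360,000; Marit: $360,000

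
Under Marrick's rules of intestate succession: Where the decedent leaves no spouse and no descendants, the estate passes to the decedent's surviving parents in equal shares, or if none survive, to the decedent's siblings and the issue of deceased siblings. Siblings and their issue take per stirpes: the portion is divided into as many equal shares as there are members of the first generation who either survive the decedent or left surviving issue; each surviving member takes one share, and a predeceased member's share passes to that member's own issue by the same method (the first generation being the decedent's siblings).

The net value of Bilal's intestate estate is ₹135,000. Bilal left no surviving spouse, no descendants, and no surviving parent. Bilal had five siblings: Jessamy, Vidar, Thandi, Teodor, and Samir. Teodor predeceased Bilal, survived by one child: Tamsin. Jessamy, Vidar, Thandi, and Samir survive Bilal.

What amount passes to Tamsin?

The entire ₹135,000 passes to the siblings and their issue.
That amount (₹135,000) is divided into 5 shares of ₹27,000: Jessamy, Vidar, Thandi, and Samir each take ₹27,000; Teodor's ₹27,000 share passes to Teodor's issue.
Teodor's share (₹27,000) passes entirely to Tamsin.

Tamsin receives ₹27,000.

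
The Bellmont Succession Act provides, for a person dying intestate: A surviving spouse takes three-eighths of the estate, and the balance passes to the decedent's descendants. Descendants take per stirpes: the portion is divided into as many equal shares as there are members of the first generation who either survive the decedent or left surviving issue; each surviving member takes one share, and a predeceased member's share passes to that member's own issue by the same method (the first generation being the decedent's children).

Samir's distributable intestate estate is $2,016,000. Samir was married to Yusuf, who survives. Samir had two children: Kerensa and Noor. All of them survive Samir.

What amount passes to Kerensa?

Kerensa receives $630,000.

Yusuf takes three-eighths of $2,016,000 = $756,000. The remaining $1,260,000 passes to the descendants.
The descendants' portion ($1,260,000) is divided into 2 shares of $630,000: Kerensa and Noor each take $630,000.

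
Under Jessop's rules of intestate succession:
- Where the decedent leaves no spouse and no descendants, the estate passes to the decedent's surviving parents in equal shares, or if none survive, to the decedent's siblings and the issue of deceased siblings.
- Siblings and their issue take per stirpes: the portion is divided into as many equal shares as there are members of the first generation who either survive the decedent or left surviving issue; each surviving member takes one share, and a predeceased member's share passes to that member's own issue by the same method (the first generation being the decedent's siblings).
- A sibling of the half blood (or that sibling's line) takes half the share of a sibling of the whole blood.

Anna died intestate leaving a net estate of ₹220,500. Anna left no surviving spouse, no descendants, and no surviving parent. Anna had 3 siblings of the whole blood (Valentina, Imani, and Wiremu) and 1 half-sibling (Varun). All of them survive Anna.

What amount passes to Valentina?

The entire ₹220,500 passes to the siblings and their issue.
Counting each half-blood sibling's line as half a unit, there are 7/2 units in ₹220,500, so one unit is ₹63,000. Whole-blood lines (Valentina, Imani, and Wiremu) take ₹63,000 each; half-blood lines (Varun) take ₹31,500 each.

Valentina receives ₹63,000.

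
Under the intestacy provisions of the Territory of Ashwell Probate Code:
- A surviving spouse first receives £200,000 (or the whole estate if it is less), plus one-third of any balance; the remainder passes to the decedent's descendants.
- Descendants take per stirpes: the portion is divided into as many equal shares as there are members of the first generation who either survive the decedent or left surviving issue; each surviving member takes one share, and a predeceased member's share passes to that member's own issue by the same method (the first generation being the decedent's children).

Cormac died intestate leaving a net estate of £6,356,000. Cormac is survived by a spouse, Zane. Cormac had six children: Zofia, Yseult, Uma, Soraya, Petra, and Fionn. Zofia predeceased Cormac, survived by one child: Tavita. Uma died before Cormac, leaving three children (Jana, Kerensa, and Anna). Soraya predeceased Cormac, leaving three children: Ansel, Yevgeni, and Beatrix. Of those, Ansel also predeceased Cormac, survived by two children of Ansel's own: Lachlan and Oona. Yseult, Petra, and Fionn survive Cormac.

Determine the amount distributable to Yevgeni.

Yevgeni receives £228,000.

Zane first takes £200,000, leaving a balance of £6,156,000. Zane then takes one-third of the balance (£2,052,000), for a total of £2,252,000. The remaining £4,104,000 passes to the descendants.
The descendants' portion (£4,104,000) is divided into 6 shares of £684,000: Yseult, Petra, and Fionn each take £684,000; Zofia's £684,000 share passes to Zofia's issue; Uma's £684,000 share passes to Uma's issue; Soraya's £684,000 share passes to Soraya's issue.
Zofia's share (£684,000) passes entirely to Tavita.
Uma's share (£684,000) is divided into 3 shares of £228,000: Jana, Kerensa, and Anna each take £228,000.
Soraya's share (£684,000) is divided into 3 shares of £228,000: Yevgeni and Beatrix each take £228,000; Ansel's £228,000 share passes to Ansel's issue.
Ansel's share (£228,000) is divided into 2 shares of £114,000: Lachlan and Oona each take £114,000.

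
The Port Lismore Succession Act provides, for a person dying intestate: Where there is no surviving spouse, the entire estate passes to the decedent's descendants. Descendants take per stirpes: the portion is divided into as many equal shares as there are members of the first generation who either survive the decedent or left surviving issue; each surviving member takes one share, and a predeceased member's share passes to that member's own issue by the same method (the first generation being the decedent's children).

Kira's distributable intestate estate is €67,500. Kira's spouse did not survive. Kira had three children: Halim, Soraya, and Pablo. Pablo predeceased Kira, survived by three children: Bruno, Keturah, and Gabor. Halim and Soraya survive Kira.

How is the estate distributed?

The entire €67,500 passes to the descendants.
That amount (€67,500) is divided into 3 shares of €22,500: Halim and Soraya each take €22,500; Pablo's €22,500 share passes to Pablo's issue.
Pablo's share (€22,500) is divided into 3 shares of €7,500: Bruno, Keturah, and Gabor each take €7,500.

Halim: €22,500; Soraya: €22,500; Bruno: €7,500; Keturah: €7,500; Gabor: €7,500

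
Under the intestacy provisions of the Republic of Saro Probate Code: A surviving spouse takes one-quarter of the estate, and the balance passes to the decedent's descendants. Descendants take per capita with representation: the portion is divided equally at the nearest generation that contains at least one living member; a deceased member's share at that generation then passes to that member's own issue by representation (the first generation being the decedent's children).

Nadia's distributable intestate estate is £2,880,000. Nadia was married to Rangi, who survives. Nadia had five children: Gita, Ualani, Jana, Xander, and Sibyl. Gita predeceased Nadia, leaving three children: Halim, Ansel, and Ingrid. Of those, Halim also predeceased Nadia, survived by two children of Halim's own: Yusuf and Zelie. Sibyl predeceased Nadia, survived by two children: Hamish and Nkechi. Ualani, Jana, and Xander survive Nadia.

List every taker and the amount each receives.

Rangi takes one-quarter of £2,880,000 = £720,000. The remaining £2,160,000 passes to the descendants.
The descendants' portion (£2,160,000) is divided into 5 shares of £432,000: Ualani, Jana, and Xander each take £432,000; Gita's £432,000 share passes to Gita's issue; Sibyl's £432,000 share passes to Sibyl's issue.
Gita's share (£432,000) is divided into 3 shares of £144,000: Ansel and Ingrid each take £144,000; Halim's £144,000 share passes to Halim's issue.
Halim's share (£144,000) is divided into 2 shares of £72,000: Yusuf and Zelie each take £72,000.
Sibyl's share (£432,000) is divided into 2 shares of £216,000: Hamish and Nkechi each take £216,000.

Rangi: £720,000; Yusuf: £72,000; Zelie: £72,000; Ansel: £144,000; Ingrid: £144,000; Ualani: £432,000; Jana: £432,000; Xander: £432,000; Hamish: £216,000; Nkechi: £216,000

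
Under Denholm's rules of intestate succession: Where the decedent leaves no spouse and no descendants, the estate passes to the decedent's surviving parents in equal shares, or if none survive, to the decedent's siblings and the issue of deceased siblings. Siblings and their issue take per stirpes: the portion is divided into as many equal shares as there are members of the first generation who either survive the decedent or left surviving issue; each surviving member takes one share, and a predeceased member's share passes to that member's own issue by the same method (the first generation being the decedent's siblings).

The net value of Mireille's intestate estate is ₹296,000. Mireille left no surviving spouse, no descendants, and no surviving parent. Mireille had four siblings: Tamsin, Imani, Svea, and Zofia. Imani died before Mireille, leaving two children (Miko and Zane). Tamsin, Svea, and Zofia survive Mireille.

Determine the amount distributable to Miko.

The entire ₹296,000 passes to the siblings and their issue.
That amount (₹296,000) is divided into 4 shares of ₹74,000: Tamsin, Svea, and Zofia each take ₹74,000; Imani's ₹74,000 share passes to Imani's issue.
Imani's share (₹74,000) is divided into 2 shares of ₹37,000: Miko and Zane each take ₹37,000.

Miko receives ₹37,000.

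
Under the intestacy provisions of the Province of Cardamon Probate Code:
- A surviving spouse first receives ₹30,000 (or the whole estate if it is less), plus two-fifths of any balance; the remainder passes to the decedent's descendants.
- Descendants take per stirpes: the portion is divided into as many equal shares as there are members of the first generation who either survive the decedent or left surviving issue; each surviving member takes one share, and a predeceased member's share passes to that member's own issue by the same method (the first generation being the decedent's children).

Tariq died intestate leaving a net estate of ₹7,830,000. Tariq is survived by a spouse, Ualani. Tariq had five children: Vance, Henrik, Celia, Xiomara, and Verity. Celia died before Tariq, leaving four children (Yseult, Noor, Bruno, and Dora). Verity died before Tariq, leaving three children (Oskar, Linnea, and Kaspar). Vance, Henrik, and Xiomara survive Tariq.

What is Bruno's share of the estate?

Ualani first takes ₹30,000, leaving a balance of ₹7,800,000. Ualani then takes two-fifths of the balance (₹3,120,000), for a total of ₹3,150,000. The remaining ₹4,680,000 passes to the descendants.
The descendants' portion (₹4,680,000) is divided into 5 shares of ₹936,000: Vance, Henrik, and Xiomara each take ₹936,000; Celia's ₹936,000 share passes to Celia's issue; Verity's ₹936,000 share passes to Verity's issue.
Celia's share (₹936,000) is divided into 4 shares of ₹234,000: Yseult, Noor, Bruno, and Dora each take ₹234,000.
Verity's share (₹936,000) is divided into 3 shares of ₹312,000: Oskar, Linnea, and Kaspar each take ₹312,000.

Bruno receives ₹234,000.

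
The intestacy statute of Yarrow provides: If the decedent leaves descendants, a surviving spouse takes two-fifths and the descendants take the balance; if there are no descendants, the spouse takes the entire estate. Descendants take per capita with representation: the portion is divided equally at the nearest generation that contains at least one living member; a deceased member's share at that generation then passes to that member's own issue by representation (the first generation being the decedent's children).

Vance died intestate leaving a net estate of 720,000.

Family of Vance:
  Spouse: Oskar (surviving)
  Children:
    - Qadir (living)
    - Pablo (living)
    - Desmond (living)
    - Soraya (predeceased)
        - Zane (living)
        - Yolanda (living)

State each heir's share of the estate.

Oskar takes two-fifths of 720,000 = 288,000. The remaining 432,000 passes to the descendants.
The descendants' portion (432,000) is divided into 4 shares of 108,000: Qadir, Pablo, and Desmond each take 108,000; Soraya's 108,000 share passes to Soraya's issue.
Soraya's share (108,000) is divided into 2 shares of 54,000: Zane and Yolanda each take 54,000.

Oskar: 288,000; Qadir: 108,000; Pablo: 108,000; Desmond: 108,000; Zane: 54,000; Yolanda: 54,000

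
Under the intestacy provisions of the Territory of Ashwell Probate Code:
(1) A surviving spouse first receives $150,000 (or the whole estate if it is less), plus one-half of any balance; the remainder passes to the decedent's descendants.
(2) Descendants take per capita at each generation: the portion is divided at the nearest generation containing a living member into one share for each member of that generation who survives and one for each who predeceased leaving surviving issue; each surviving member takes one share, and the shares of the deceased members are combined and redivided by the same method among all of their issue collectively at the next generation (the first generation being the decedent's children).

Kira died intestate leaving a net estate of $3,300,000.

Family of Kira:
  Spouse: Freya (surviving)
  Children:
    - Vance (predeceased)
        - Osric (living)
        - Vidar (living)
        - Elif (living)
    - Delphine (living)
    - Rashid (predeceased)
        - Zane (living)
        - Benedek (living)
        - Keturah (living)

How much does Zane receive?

Freya first takes $150,000, leaving a balance of $3,150,000. Freya then takes one-half of the balance ($1,575,000), for a total of $1,725,000. The remaining $1,575,000 passes to the descendants.
The descendants' portion ($1,575,000) is divided at the children's generation into 3 shares of $525,000. Delphine takes $525,000. The 2 shares of the deceased (Vance and Rashid) are combined into a pool of $1,050,000.
That pool ($1,050,000) is divided at the grandchildren's generation equally among Osric, Vidar, Elif, Zane, Benedek, and Keturah: $175,000 each.

Zane receives $175,000.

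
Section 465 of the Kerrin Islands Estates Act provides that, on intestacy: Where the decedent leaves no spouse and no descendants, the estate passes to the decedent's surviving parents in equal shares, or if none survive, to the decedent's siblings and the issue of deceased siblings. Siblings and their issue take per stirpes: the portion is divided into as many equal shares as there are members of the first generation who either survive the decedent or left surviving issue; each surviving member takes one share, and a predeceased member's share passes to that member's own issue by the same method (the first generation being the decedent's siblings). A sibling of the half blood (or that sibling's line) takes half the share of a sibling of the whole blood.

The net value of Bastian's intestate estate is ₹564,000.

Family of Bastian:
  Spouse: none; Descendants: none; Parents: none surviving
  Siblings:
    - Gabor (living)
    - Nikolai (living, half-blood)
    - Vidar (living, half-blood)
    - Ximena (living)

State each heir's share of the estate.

Gabor: ₹188,000; Nikolai: ₹94,000; Vidar: ₹94,000; Ximena: ₹188,000

The entire ₹564,000 passes to the siblings and their issue.
Counting each half-blood sibling's line as half a unit, there are 3 units in ₹564,000, so one unit is ₹188,000. Whole-blood lines (Gabor and Ximena) take ₹188,000 each; half-blood lines (Nikolai and Vidar) take ₹94,000 each.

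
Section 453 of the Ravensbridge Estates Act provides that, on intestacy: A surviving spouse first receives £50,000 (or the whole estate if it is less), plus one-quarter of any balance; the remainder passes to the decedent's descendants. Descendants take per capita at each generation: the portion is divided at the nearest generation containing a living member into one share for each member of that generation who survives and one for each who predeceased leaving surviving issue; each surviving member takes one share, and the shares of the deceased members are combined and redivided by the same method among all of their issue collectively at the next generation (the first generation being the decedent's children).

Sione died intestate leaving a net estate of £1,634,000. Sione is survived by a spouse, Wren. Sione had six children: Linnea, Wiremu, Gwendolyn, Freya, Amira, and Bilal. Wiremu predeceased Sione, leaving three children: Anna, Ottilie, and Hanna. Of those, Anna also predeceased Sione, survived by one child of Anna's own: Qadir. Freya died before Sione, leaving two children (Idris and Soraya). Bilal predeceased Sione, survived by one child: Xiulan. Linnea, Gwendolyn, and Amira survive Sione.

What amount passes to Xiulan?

Xiulan receives £99,000.

Wren first takes £50,000, leaving a balance of £1,584,000. Wren then takes one-quarter of the balance (£396,000), for a total of £446,000. The remaining £1,188,000 passes to the descendants.
The descendants' portion (£1,188,000) is divided at the children's generation into 6 shares of £198,000. Linnea, Gwendolyn, and Amira each take £198,000. The 3 shares of the deceased (Wiremu, Freya, and Bilal) are combined into a pool of £594,000.
That pool (£594,000) is divided at the grandchildren's generation into 6 shares of £99,000. Ottilie, Hanna, Idris, Soraya, and Xiulan each take £99,000. The remaining share for the deceased Anna (£99,000) is carried to the next generation.
That pool (£99,000) passes entirely to Qadir, the sole taker at the great-grandchildren's generation.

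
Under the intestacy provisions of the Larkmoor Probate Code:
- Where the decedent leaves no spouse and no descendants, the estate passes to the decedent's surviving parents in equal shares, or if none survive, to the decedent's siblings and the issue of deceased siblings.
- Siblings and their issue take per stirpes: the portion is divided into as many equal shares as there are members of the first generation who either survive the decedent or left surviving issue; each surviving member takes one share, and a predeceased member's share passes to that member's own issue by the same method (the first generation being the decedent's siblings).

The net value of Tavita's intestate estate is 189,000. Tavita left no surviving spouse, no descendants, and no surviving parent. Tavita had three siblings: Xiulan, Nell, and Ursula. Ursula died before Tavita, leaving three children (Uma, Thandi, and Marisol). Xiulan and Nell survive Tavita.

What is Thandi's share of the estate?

The entire 189,000 passes to the siblings and their issue.
That amount (189,000) is divided into 3 shares of 63,000: Xiulan and Nell each take 63,000; Ursula's 63,000 share passes to Ursula's issue.
Ursula's share (63,000) is divided into 3 shares of 21,000: Uma, Thandi, and Marisol each take 21,000.

Thandi receives 21,000.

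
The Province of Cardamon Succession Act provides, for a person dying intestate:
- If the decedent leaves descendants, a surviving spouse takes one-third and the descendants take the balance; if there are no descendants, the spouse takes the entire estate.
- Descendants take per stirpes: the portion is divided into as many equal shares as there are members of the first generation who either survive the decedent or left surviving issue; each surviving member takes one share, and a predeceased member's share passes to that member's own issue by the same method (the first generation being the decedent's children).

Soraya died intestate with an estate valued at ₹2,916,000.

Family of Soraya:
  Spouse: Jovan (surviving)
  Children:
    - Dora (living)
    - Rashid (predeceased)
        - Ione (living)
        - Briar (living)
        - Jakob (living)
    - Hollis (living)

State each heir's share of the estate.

Jovan takes one-third of ₹2,916,000 = ₹972,000. The remaining ₹1,944,000 passes to the descendants.
The descendants' portion (₹1,944,000) is divided into 3 shares of ₹648,000: Dora and Hollis each take ₹648,000; Rashid's ₹648,000 share passes to Rashid's issue.
Rashid's share (₹648,000) is divided into 3 shares of ₹216,000: Ione, Briar, and Jakob each take ₹216,000.

Jovan: ₹972,000; Dora: ₹648,000; Ione: ₹216,000; Briar: ₹216,000; Jakob: ₹216,000; Hollis: ₹648,000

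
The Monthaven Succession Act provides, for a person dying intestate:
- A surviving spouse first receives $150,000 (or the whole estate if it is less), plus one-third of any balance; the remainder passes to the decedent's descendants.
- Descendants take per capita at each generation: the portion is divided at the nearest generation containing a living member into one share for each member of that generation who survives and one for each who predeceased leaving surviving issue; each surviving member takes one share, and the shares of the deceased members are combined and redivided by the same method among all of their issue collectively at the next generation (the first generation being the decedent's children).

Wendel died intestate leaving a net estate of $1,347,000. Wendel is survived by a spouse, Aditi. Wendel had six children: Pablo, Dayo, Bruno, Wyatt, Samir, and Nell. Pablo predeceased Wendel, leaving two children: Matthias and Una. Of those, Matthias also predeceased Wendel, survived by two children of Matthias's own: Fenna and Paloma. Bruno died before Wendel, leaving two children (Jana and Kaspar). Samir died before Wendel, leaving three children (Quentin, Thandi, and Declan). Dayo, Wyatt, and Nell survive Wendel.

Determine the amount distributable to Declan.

Declan receives $57,000.

Aditi first takes $150,000, leaving a balance of $1,197,000. Aditi then takes one-third of the balance ($399,000), for a total of $549,000. The remaining $798,000 passes to the descendants.
The descendants' portion ($798,000) is divided at the children's generation into 6 shares of $133,000. Dayo, Wyatt, and Nell each take $133,000. The 3 shares of the deceased (Pablo, Bruno, and Samir) are combined into a pool of $399,000.
That pool ($399,000) is divided at the grandchildren's generation into 7 shares of $57,000. Una, Jana, Kaspar, Quentin, Thandi, and Declan each take $57,000. The remaining share for the deceased Matthias ($57,000) is carried to the next generation.
That pool ($57,000) is divided at the great-grandchildren's generation equally among Fenna and Paloma: $28,500 each.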